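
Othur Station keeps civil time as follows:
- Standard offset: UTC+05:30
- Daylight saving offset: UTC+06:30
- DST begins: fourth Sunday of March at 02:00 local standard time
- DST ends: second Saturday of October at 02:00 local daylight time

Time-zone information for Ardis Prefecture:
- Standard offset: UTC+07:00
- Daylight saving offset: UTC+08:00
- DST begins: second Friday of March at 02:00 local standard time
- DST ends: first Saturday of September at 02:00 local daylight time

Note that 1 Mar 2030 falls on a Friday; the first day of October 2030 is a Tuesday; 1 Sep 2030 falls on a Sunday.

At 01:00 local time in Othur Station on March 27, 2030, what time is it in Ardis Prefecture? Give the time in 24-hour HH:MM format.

02:30

1 March 2030 is a Friday, so the first Sunday is March 3 and the fourth is March 24.
1 October 2030 is a Tuesday, so the first Saturday is October 5 and the second is October 12.
March 27, 2030 falls between 24 March and 12 October, so daylight saving is in effect and Othur Station is at UTC+06:30.
01:00 Othur Station − 6h30m = 18:30 UTC (rolling into the previous day, 26 March 2030).
1 March 2030 is a Friday, so the first Friday is March 1 and the second is March 8.
1 September 2030 is a Sunday, so the first Saturday is September 7.
At the standard offset (UTC+07:00), 18:30 UTC + 7h = 01:30 Ardis Prefecture standard time (rolling into the next day, 27 March 2030).
Daylight saving runs 8 March – 7 September; the standard-time date in Ardis Prefecture, March 27, 2030, is inside that window, so Ardis Prefecture is at UTC+08:00.
18:30 UTC + 8h = 02:30 Ardis Prefecture (rolling into the next day, 27 March 2030).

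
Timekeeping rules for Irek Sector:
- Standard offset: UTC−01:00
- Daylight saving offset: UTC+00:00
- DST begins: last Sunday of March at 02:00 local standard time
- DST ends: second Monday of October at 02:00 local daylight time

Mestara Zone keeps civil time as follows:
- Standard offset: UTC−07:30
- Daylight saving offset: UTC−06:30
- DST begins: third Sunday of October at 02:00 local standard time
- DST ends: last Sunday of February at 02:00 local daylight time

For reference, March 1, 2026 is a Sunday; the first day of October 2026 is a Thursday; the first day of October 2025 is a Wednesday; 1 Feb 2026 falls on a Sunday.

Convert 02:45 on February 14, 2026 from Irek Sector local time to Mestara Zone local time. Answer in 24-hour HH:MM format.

1 March 2026 is a Sunday, so Sundays fall on 1, 8, 15, 22, 29; the last is March 29.
1 October 2026 is a Thursday, so the first Monday is October 5 and the second is October 12.
February 14, 2026 is outside the daylight-saving period (29 March – 12 October), so Irek Sector is on standard time, UTC−01:00.
02:45 Irek Sector + 1h = 03:45 UTC.
1 October 2025 is a Wednesday, so the first Sunday is October 5 and the third is October 19.
1 February 2026 is a Sunday, so Sundays fall on 1, 8, 15, 22; the last is February 22.
At the standard offset (UTC−07:30), 03:45 UTC − 7h30m = 20:15 Mestara Zone standard time (rolling into the previous day, 13 February 2026).
The standard-time date in Mestara Zone, February 13, 2026, lies within the daylight-saving period (19 October 2025 – 22 February 2026), so Mestara Zone is on daylight time, UTC−06:30.
03:45 UTC − 6h30m = 21:15 Mestara Zone (rolling into the previous day, 13 February 2026).

21:15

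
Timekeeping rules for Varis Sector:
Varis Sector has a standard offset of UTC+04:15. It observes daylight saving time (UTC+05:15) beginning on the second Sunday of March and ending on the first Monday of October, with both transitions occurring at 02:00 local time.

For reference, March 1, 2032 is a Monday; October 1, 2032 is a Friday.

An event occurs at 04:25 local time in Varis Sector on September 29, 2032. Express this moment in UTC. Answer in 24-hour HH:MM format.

1 March 2032 is a Monday, so the first Sunday is March 7 and the second is March 14.
1 October 2032 is a Friday, so the first Monday is October 4.
Daylight saving runs 14 March – 4 October; September 29, 2032 is inside that window, so Varis Sector is at UTC+05:15.
04:25 local − 5h15m = 23:10 UTC (rolling into the previous day, 28 September 2032).

23:10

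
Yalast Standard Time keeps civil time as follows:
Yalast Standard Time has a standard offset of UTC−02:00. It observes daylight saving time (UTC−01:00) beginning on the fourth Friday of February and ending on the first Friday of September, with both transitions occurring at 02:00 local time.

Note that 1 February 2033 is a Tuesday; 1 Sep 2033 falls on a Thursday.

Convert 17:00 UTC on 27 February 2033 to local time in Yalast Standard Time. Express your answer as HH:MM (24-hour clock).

1 February 2033 is a Tuesday, so the first Friday is February 4 and the fourth is February 25.
1 September 2033 is a Thursday, so the first Friday is September 2.
At the standard offset (UTC−02:00), 17:00 UTC − 2h = 15:00 Yalast Standard Time standard time.
Daylight saving runs 25 February – 2 September; the standard-time date in Yalast Standard Time, 27 February 2033, is inside that window, so Yalast Standard Time is at UTC−01:00.
17:00 UTC − 1h = 16:00 local.

16:00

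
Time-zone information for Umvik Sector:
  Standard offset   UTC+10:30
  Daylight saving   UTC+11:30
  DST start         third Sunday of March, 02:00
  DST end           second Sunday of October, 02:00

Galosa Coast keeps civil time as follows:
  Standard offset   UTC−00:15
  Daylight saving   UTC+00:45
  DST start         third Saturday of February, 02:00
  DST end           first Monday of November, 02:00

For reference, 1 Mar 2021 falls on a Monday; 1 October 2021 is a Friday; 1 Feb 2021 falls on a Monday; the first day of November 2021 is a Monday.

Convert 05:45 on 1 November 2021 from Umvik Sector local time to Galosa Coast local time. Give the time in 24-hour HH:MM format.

1 March 2021 is a Monday, so the first Sunday is March 7 and the third is March 21.
1 October 2021 is a Friday, so the first Sunday is October 3 and the second is October 10.
Daylight saving runs 21 March – 10 October; 1 November 2021 is outside that window, so Umvik Sector is on standard time at UTC+10:30.
05:45 Umvik Sector − 10h30m = 19:15 UTC (rolling into the previous day, 31 October 2021).
1 February 2021 is a Monday, so the first Saturday is February 6 and the third is February 20.
1 November 2021 is a Monday, so the first Monday is November 1.
At the standard offset (UTC−00:15), 19:15 UTC − 0h15m = 19:00 Galosa Coast standard time.
The standard-time date in Galosa Coast, 31 October 2021, lies within the daylight-saving period (20 February – 1 November), so Galosa Coast is on daylight time, UTC+00:45.
19:15 UTC + 0h45m = 20:00 Galosa Coast.

20:00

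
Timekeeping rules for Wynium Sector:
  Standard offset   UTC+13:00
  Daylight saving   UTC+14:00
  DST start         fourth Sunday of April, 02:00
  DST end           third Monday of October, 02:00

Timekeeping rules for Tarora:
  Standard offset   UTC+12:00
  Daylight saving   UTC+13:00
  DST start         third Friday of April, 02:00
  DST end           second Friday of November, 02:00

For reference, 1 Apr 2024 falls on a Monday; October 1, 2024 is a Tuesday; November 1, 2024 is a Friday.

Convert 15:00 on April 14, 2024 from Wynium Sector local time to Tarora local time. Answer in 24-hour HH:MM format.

1 April 2024 is a Monday, so the first Sunday is April 7 and the fourth is April 28.
1 October 2024 is a Tuesday, so the first Monday is October 7 and the third is October 21.
Daylight saving runs 28 April – 21 October; April 14, 2024 is outside that window, so Wynium Sector is on standard time at UTC+13:00.
15:00 Wynium Sector − 13h = 02:00 UTC.
1 April 2024 is a Monday, so the first Friday is April 5 and the third is April 19.
1 November 2024 is a Friday, so the first Friday is November 1 and the second is November 8.
At the standard offset (UTC+12:00), 02:00 UTC + 12h = 14:00 Tarora standard time.
The standard-time date in Tarora, April 14, 2024, does not fall between 19 April and 8 November, so daylight saving is not in effect and Tarora is at UTC+12:00.
02:00 UTC + 12h = 14:00 Tarora.

14:00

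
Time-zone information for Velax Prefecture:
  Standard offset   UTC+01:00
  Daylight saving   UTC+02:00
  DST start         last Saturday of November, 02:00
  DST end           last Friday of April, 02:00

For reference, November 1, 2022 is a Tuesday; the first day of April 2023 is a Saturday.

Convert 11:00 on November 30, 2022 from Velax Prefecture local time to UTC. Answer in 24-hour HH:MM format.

09:00

1 November 2022 is a Tuesday, so Saturdays fall on 5, 12, 19, 26; the last is November 26.
1 April 2023 is a Saturday, so Fridays fall on 7, 14, 21, 28; the last is April 28.
November 30, 2022 lies within the daylight-saving period (26 November 2022 – 28 April 2023), so Velax Prefecture is on daylight time, UTC+02:00.
11:00 local − 2h = 09:00 UTC.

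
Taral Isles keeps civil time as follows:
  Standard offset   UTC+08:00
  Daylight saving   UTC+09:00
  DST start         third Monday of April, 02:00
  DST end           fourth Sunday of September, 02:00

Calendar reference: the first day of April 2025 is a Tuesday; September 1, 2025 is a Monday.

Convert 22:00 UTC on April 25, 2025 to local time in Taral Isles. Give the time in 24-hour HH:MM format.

1 April 2025 is a Tuesday, so the first Monday is April 7 and the third is April 21.
1 September 2025 is a Monday, so the first Sunday is September 7 and the fourth is September 28.
At the standard offset (UTC+08:00), 22:00 UTC + 8h = 06:00 Taral Isles standard time (rolling into the next day, 26 April 2025).
Daylight saving runs 21 April – 28 September; the standard-time date in Taral Isles, April 26, 2025, is inside that window, so Taral Isles is at UTC+09:00.
22:00 UTC + 9h = 07:00 local (rolling into the next day, 26 April 2025).

07:00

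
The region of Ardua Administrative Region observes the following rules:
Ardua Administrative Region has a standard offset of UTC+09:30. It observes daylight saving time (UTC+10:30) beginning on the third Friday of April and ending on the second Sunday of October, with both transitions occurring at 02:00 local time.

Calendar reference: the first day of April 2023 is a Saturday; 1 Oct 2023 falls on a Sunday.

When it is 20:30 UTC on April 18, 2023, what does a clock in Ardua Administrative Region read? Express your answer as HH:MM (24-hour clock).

06:00

1 April 2023 is a Saturday, so the first Friday is April 7 and the third is April 21.
1 October 2023 is a Sunday, so the first Sunday is October 1 and the second is October 8.
At the standard offset (UTC+09:30), 20:30 UTC + 9h30m = 06:00 Ardua Administrative Region standard time (rolling into the next day, 19 April 2023).
The standard-time date in Ardua Administrative Region, April 19, 2023, is outside the daylight-saving period (21 April – 8 October), so Ardua Administrative Region is on standard time, UTC+09:30.
20:30 UTC + 9h30m = 06:00 local (rolling into the next day, 19 April 2023).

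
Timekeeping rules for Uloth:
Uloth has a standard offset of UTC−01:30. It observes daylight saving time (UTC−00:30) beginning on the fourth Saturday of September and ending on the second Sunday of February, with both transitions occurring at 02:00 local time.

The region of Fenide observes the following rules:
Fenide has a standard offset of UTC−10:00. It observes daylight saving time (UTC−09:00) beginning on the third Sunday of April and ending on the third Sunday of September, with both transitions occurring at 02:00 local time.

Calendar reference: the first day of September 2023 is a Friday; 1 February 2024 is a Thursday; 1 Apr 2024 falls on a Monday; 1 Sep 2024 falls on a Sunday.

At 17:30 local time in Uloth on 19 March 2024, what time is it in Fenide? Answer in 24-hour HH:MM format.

09:00

1 September 2023 is a Friday, so the first Saturday is September 2 and the fourth is September 23.
1 February 2024 is a Thursday, so the first Sunday is February 4 and the second is February 11.
19 March 2024 does not fall between 23 September 2023 and 11 February 2024, so daylight saving is not in effect and Uloth is at UTC−01:30.
17:30 Uloth + 1h30m = 19:00 UTC.
1 April 2024 is a Monday, so the first Sunday is April 7 and the third is April 21.
1 September 2024 is a Sunday, so the first Sunday is September 1 and the third is September 15.
At the standard offset (UTC−10:00), 19:00 UTC − 10h = 09:00 Fenide standard time.
The standard-time date in Fenide, 19 March 2024, does not fall between 21 April and 15 September, so daylight saving is not in effect and Fenide is at UTC−10:00.
19:00 UTC − 10h = 09:00 Fenide.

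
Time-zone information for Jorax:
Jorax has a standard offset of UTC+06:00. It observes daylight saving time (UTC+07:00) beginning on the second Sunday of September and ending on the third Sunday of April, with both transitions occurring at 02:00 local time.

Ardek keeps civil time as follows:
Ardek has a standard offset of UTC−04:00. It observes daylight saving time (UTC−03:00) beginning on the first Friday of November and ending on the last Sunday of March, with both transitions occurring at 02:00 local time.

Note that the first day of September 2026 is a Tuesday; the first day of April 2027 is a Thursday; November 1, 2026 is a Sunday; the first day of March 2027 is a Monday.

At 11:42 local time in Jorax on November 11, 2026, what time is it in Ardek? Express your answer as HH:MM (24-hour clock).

01:42

1 September 2026 is a Tuesday, so the first Sunday is September 6 and the second is September 13.
1 April 2027 is a Thursday, so the first Sunday is April 4 and the third is April 18.
Daylight saving runs 13 September 2026 – 18 April 2027; November 11, 2026 is inside that window, so Jorax is at UTC+07:00.
11:42 Jorax − 7h = 04:42 UTC.
1 November 2026 is a Sunday, so the first Friday is November 6.
1 March 2027 is a Monday, so Sundays fall on 7, 14, 21, 28; the last is March 28.
At the standard offset (UTC−04:00), 04:42 UTC − 4h = 00:42 Ardek standard time.
The standard-time date in Ardek, November 11, 2026, falls between 6 November 2026 and 28 March 2027, so daylight saving is in effect and Ardek is at UTC−03:00.
04:42 UTC − 3h = 01:42 Ardek.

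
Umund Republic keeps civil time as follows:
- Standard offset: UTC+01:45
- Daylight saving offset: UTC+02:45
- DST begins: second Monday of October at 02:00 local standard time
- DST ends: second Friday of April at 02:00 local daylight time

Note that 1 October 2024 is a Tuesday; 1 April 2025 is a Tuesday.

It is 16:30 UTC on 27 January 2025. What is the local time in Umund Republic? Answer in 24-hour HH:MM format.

19:15

1 October 2024 is a Tuesday, so the first Monday is October 7 and the second is October 14.
1 April 2025 is a Tuesday, so the first Friday is April 4 and the second is April 11.
At the standard offset (UTC+01:45), 16:30 UTC + 1h45m = 18:15 Umund Republic standard time.
The standard-time date in Umund Republic, 27 January 2025, falls between 14 October 2024 and 11 April 2025, so daylight saving is in effect and Umund Republic is at UTC+02:45.
16:30 UTC + 2h45m = 19:15 local.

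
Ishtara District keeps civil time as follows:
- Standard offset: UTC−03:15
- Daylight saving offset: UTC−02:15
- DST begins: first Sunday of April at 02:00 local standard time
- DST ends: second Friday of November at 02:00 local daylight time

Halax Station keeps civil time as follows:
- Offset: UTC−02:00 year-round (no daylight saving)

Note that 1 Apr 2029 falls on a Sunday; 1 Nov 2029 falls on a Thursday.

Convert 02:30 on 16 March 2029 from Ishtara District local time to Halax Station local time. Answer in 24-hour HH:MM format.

03:45

1 April 2029 is a Sunday, so the first Sunday is April 1.
1 November 2029 is a Thursday, so the first Friday is November 2 and the second is November 9.
Daylight saving runs 1 April – 9 November; 16 March 2029 is outside that window, so Ishtara District is on standard time at UTC−03:15.
02:30 Ishtara District + 3h15m = 05:45 UTC.
Halax Station has no daylight saving, so its offset is UTC−02:00 year-round.
05:45 UTC − 2h = 03:45 Halax Station.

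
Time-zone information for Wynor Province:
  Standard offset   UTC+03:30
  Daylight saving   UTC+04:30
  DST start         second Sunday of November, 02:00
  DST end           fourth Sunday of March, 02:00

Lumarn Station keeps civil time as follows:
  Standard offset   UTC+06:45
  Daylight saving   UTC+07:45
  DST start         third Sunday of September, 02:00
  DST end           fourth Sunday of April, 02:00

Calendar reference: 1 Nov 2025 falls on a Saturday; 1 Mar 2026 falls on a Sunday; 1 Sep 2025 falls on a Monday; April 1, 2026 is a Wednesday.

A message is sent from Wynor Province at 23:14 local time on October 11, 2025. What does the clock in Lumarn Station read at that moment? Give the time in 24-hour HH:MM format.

03:29

1 November 2025 is a Saturday, so the first Sunday is November 2 and the second is November 9.
1 March 2026 is a Sunday, so the first Sunday is March 1 and the fourth is March 22.
October 11, 2025 does not fall between 9 November 2025 and 22 March 2026, so daylight saving is not in effect and Wynor Province is at UTC+03:30.
23:14 Wynor Province − 3h30m = 19:44 UTC.
1 September 2025 is a Monday, so the first Sunday is September 7 and the third is September 21.
1 April 2026 is a Wednesday, so the first Sunday is April 5 and the fourth is April 26.
At the standard offset (UTC+06:45), 19:44 UTC + 6h45m = 02:29 Lumarn Station standard time (rolling into the next day, 12 October 2025).
Daylight saving runs 21 September 2025 – 26 April 2026; the standard-time date in Lumarn Station, October 12, 2025, is inside that window, so Lumarn Station is at UTC+07:45.
19:44 UTC + 7h45m = 03:29 Lumarn Station (rolling into the next day, 12 October 2025).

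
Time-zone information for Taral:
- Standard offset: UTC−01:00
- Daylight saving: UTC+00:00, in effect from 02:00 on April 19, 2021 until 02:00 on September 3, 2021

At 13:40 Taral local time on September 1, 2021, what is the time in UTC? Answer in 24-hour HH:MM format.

September 1, 2021 lies within the daylight-saving period (19 April – 3 September), so Taral is on daylight time, UTC+00:00.
13:40 local − 0h = 13:40 UTC.

13:40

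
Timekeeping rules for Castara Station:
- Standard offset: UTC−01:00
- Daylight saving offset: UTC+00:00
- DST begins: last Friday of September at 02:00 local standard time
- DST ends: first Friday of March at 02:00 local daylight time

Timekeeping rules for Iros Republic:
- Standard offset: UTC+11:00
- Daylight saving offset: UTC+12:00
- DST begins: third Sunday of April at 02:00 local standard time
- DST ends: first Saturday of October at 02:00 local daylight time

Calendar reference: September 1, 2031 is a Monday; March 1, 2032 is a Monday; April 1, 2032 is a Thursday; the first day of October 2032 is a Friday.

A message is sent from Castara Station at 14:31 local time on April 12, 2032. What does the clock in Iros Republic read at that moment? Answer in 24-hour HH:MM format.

02:31

1 September 2031 is a Monday, so Fridays fall on 5, 12, 19, 26; the last is September 26.
1 March 2032 is a Monday, so the first Friday is March 5.
April 12, 2032 is outside the daylight-saving period (26 September 2031 – 5 March 2032), so Castara Station is on standard time, UTC−01:00.
14:31 Castara Station + 1h = 15:31 UTC.
1 April 2032 is a Thursday, so the first Sunday is April 4 and the third is April 18.
1 October 2032 is a Friday, so the first Saturday is October 2.
At the standard offset (UTC+11:00), 15:31 UTC + 11h = 02:31 Iros Republic standard time (rolling into the next day, 13 April 2032).
The standard-time date in Iros Republic, April 13, 2032, is outside the daylight-saving period (18 April – 2 October), so Iros Republic is on standard time, UTC+11:00.
15:31 UTC + 11h = 02:31 Iros Republic (rolling into the next day, 13 April 2032).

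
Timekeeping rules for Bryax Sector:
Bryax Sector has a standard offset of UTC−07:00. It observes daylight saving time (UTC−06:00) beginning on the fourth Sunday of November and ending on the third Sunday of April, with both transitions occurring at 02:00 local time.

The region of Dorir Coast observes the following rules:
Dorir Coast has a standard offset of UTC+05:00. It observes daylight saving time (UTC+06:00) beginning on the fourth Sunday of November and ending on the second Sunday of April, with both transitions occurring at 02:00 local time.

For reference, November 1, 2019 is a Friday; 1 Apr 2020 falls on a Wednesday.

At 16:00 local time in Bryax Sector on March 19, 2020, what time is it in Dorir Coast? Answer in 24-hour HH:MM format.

1 November 2019 is a Friday, so the first Sunday is November 3 and the fourth is November 24.
1 April 2020 is a Wednesday, so the first Sunday is April 5 and the third is April 19.
March 19, 2020 falls between 24 November 2019 and 19 April 2020, so daylight saving is in effect and Bryax Sector is at UTC−06:00.
16:00 Bryax Sector + 6h = 22:00 UTC.
1 November 2019 is a Friday, so the first Sunday is November 3 and the fourth is November 24.
1 April 2020 is a Wednesday, so the first Sunday is April 5 and the second is April 12.
At the standard offset (UTC+05:00), 22:00 UTC + 5h = 03:00 Dorir Coast standard time (rolling into the next day, 20 March 2020).
Daylight saving runs 24 November 2019 – 12 April 2020; the standard-time date in Dorir Coast, March 20, 2020, is inside that window, so Dorir Coast is at UTC+06:00.
22:00 UTC + 6h = 04:00 Dorir Coast (rolling into the next day, 20 March 2020).

04:00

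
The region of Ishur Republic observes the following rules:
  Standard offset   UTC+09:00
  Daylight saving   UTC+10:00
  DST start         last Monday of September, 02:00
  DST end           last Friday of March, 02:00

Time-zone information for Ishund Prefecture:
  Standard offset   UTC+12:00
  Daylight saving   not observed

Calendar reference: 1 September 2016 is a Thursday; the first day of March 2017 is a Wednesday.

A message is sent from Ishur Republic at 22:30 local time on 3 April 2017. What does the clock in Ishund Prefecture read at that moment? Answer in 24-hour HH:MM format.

1 September 2016 is a Thursday, so Mondays fall on 5, 12, 19, 26; the last is September 26.
1 March 2017 is a Wednesday, so Fridays fall on 3, 10, 17, 24, 31; the last is March 31.
3 April 2017 is outside the daylight-saving period (26 September 2016 – 31 March 2017), so Ishur Republic is on standard time, UTC+09:00.
22:30 Ishur Republic − 9h = 13:30 UTC.
Ishund Prefecture has no daylight saving, so its offset is UTC+12:00 year-round.
13:30 UTC + 12h = 01:30 Ishund Prefecture (rolling into the next day, 4 April 2017).

01:30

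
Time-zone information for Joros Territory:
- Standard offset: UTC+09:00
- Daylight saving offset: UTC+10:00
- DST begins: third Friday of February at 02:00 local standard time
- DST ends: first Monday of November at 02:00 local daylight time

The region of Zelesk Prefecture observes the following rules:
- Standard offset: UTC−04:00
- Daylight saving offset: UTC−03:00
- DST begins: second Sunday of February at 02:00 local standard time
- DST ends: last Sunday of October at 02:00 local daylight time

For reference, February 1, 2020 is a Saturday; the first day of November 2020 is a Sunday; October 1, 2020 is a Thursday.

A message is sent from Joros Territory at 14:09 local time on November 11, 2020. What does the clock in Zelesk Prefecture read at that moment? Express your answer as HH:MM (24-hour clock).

01:09

1 February 2020 is a Saturday, so the first Friday is February 7 and the third is February 21.
1 November 2020 is a Sunday, so the first Monday is November 2.
November 11, 2020 is outside the daylight-saving period (21 February – 2 November), so Joros Territory is on standard time, UTC+09:00.
14:09 Joros Territory − 9h = 05:09 UTC.
1 February 2020 is a Saturday, so the first Sunday is February 2 and the second is February 9.
1 October 2020 is a Thursday, so Sundays fall on 4, 11, 18, 25; the last is October 25.
At the standard offset (UTC−04:00), 05:09 UTC − 4h = 01:09 Zelesk Prefecture standard time.
Daylight saving runs 9 February – 25 October; the standard-time date in Zelesk Prefecture, November 11, 2020, is outside that window, so Zelesk Prefecture is on standard time at UTC−04:00.
05:09 UTC − 4h = 01:09 Zelesk Prefecture.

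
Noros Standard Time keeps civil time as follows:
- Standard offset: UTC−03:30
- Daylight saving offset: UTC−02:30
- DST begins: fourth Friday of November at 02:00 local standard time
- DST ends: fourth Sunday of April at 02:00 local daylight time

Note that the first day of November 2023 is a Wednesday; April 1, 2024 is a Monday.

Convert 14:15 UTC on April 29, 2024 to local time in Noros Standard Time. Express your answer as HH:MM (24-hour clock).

10:45

1 November 2023 is a Wednesday, so the first Friday is November 3 and the fourth is November 24.
1 April 2024 is a Monday, so the first Sunday is April 7 and the fourth is April 28.
At the standard offset (UTC−03:30), 14:15 UTC − 3h30m = 10:45 Noros Standard Time standard time.
The standard-time date in Noros Standard Time, April 29, 2024, is outside the daylight-saving period (24 November 2023 – 28 April 2024), so Noros Standard Time is on standard time, UTC−03:30.
14:15 UTC − 3h30m = 10:45 local.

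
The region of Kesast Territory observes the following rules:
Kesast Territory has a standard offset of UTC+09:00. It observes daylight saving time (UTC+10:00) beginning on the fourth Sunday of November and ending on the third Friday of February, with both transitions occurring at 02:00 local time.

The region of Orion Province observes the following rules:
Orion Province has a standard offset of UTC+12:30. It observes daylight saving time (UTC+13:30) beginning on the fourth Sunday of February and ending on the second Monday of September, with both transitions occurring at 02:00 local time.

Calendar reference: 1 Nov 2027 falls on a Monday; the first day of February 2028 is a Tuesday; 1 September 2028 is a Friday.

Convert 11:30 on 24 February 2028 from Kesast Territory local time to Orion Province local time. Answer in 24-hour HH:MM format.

15:00

1 November 2027 is a Monday, so the first Sunday is November 7 and the fourth is November 28.
1 February 2028 is a Tuesday, so the first Friday is February 4 and the third is February 18.
Daylight saving runs 28 November 2027 – 18 February 2028; 24 February 2028 is outside that window, so Kesast Territory is on standard time at UTC+09:00.
11:30 Kesast Territory − 9h = 02:30 UTC.
1 February 2028 is a Tuesday, so the first Sunday is February 6 and the fourth is February 27.
1 September 2028 is a Friday, so the first Monday is September 4 and the second is September 11.
At the standard offset (UTC+12:30), 02:30 UTC + 12h30m = 15:00 Orion Province standard time.
Daylight saving runs 27 February – 11 September; the standard-time date in Orion Province, 24 February 2028, is outside that window, so Orion Province is on standard time at UTC+12:30.
02:30 UTC + 12h30m = 15:00 Orion Province.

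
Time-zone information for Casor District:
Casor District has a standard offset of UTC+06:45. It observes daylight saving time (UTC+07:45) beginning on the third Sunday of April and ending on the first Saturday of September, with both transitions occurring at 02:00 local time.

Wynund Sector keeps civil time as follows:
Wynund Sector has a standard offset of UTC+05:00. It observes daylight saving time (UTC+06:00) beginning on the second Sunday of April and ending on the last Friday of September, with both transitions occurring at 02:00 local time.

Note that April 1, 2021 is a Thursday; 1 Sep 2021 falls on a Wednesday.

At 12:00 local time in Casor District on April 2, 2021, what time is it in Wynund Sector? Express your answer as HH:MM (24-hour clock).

1 April 2021 is a Thursday, so the first Sunday is April 4 and the third is April 18.
1 September 2021 is a Wednesday, so the first Saturday is September 4.
Daylight saving runs 18 April – 4 September; April 2, 2021 is outside that window, so Casor District is on standard time at UTC+06:45.
12:00 Casor District − 6h45m = 05:15 UTC.
1 April 2021 is a Thursday, so the first Sunday is April 4 and the second is April 11.
1 September 2021 is a Wednesday, so Fridays fall on 3, 10, 17, 24; the last is September 24.
At the standard offset (UTC+05:00), 05:15 UTC + 5h = 10:15 Wynund Sector standard time.
Daylight saving runs 11 April – 24 September; the standard-time date in Wynund Sector, April 2, 2021, is outside that window, so Wynund Sector is on standard time at UTC+05:00.
05:15 UTC + 5h = 10:15 Wynund Sector.

10:15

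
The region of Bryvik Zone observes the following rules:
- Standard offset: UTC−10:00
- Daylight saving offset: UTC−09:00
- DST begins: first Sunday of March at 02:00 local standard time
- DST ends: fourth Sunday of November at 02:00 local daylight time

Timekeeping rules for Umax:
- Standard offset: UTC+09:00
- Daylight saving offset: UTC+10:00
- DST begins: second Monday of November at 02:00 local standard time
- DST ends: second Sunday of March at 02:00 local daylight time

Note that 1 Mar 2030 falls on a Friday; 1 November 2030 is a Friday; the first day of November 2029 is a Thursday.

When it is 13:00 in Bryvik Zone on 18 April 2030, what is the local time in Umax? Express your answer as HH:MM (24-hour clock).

1 March 2030 is a Friday, so the first Sunday is March 3.
1 November 2030 is a Friday, so the first Sunday is November 3 and the fourth is November 24.
18 April 2030 lies within the daylight-saving period (3 March – 24 November), so Bryvik Zone is on daylight time, UTC−09:00.
13:00 Bryvik Zone + 9h = 22:00 UTC.
1 November 2029 is a Thursday, so the first Monday is November 5 and the second is November 12.
1 March 2030 is a Friday, so the first Sunday is March 3 and the second is March 10.
At the standard offset (UTC+09:00), 22:00 UTC + 9h = 07:00 Umax standard time (rolling into the next day, 19 April 2030).
Daylight saving runs 12 November 2029 – 10 March 2030; the standard-time date in Umax, 19 April 2030, is outside that window, so Umax is on standard time at UTC+09:00.
22:00 UTC + 9h = 07:00 Umax (rolling into the next day, 19 April 2030).

07:00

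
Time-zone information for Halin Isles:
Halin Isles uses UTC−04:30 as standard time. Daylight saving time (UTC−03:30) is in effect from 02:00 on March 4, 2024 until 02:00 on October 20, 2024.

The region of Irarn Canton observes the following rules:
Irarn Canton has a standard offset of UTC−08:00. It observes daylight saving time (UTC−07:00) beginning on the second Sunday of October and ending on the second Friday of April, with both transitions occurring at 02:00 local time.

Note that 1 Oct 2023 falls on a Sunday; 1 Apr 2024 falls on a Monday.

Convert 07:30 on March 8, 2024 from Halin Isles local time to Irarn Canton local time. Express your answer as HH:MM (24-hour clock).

Daylight saving runs 4 March – 20 October; March 8, 2024 is inside that window, so Halin Isles is at UTC−03:30.
07:30 Halin Isles + 3h30m = 11:00 UTC.
1 October 2023 is a Sunday, so the first Sunday is October 1 and the second is October 8.
1 April 2024 is a Monday, so the first Friday is April 5 and the second is April 12.
At the standard offset (UTC−08:00), 11:00 UTC − 8h = 03:00 Irarn Canton standard time.
The standard-time date in Irarn Canton, March 8, 2024, falls between 8 October 2023 and 12 April 2024, so daylight saving is in effect and Irarn Canton is at UTC−07:00.
11:00 UTC − 7h = 04:00 Irarn Canton.

04:00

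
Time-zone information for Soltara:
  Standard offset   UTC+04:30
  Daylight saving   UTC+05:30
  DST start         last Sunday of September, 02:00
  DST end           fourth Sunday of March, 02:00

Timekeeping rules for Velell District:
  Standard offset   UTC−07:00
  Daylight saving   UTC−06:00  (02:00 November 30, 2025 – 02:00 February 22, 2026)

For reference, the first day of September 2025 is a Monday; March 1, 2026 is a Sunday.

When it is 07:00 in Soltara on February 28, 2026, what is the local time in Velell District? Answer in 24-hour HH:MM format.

18:30

1 September 2025 is a Monday, so Sundays fall on 7, 14, 21, 28; the last is September 28.
1 March 2026 is a Sunday, so the first Sunday is March 1 and the fourth is March 22.
Daylight saving runs 28 September 2025 – 22 March 2026; February 28, 2026 is inside that window, so Soltara is at UTC+05:30.
07:00 Soltara − 5h30m = 01:30 UTC.
At the standard offset (UTC−07:00), 01:30 UTC − 7h = 18:30 Velell District standard time (rolling into the previous day, 27 February 2026).
The standard-time date in Velell District, February 27, 2026, does not fall between 30 November 2025 and 22 February 2026, so daylight saving is not in effect and Velell District is at UTC−07:00.
01:30 UTC − 7h = 18:30 Velell District (rolling into the previous day, 27 February 2026).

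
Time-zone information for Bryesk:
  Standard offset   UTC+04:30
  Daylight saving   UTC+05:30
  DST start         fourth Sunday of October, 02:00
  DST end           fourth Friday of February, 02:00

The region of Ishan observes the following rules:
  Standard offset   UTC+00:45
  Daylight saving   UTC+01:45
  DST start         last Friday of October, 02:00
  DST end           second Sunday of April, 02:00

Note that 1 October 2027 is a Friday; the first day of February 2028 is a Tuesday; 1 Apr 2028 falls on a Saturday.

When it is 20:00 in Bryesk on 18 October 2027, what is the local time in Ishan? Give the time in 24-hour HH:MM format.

16:15

1 October 2027 is a Friday, so the first Sunday is October 3 and the fourth is October 24.
1 February 2028 is a Tuesday, so the first Friday is February 4 and the fourth is February 25.
18 October 2027 does not fall between 24 October 2027 and 25 February 2028, so daylight saving is not in effect and Bryesk is at UTC+04:30.
20:00 Bryesk − 4h30m = 15:30 UTC.
1 October 2027 is a Friday, so Fridays fall on 1, 8, 15, 22, 29; the last is October 29.
1 April 2028 is a Saturday, so the first Sunday is April 2 and the second is April 9.
At the standard offset (UTC+00:45), 15:30 UTC + 0h45m = 16:15 Ishan standard time.
Daylight saving runs 29 October 2027 – 9 April 2028; the standard-time date in Ishan, 18 October 2027, is outside that window, so Ishan is on standard time at UTC+00:45.
15:30 UTC + 0h45m = 16:15 Ishan.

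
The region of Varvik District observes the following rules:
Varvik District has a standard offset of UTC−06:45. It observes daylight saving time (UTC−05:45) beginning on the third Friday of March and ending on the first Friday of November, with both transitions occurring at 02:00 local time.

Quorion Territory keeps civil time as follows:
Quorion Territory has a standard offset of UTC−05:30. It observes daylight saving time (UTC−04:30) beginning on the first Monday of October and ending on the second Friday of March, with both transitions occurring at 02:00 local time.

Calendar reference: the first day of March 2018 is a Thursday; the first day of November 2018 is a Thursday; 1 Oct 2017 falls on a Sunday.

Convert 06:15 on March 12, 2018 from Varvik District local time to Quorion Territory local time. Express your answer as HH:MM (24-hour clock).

1 March 2018 is a Thursday, so the first Friday is March 2 and the third is March 16.
1 November 2018 is a Thursday, so the first Friday is November 2.
March 12, 2018 does not fall between 16 March and 2 November, so daylight saving is not in effect and Varvik District is at UTC−06:45.
06:15 Varvik District + 6h45m = 13:00 UTC.
1 October 2017 is a Sunday, so the first Monday is October 2.
1 March 2018 is a Thursday, so the first Friday is March 2 and the second is March 9.
At the standard offset (UTC−05:30), 13:00 UTC − 5h30m = 07:30 Quorion Territory standard time.
The standard-time date in Quorion Territory, March 12, 2018, is outside the daylight-saving period (2 October 2017 – 9 March 2018), so Quorion Territory is on standard time, UTC−05:30.
13:00 UTC − 5h30m = 07:30 Quorion Territory.

07:30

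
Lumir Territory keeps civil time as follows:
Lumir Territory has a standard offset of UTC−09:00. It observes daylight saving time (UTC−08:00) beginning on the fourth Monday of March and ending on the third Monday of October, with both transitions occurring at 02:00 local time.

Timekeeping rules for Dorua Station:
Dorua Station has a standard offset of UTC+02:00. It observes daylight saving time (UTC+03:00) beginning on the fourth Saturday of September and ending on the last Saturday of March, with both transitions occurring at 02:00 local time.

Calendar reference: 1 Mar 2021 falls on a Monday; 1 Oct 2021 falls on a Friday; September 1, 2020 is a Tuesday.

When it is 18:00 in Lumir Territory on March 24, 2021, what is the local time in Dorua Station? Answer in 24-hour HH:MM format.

05:00

1 March 2021 is a Monday, so the first Monday is March 1 and the fourth is March 22.
1 October 2021 is a Friday, so the first Monday is October 4 and the third is October 18.
Daylight saving runs 22 March – 18 October; March 24, 2021 is inside that window, so Lumir Territory is at UTC−08:00.
18:00 Lumir Territory + 8h = 02:00 UTC (rolling into the next day, 25 March 2021).
1 September 2020 is a Tuesday, so the first Saturday is September 5 and the fourth is September 26.
1 March 2021 is a Monday, so Saturdays fall on 6, 13, 20, 27; the last is March 27.
At the standard offset (UTC+02:00), 02:00 UTC + 2h = 04:00 Dorua Station standard time.
The standard-time date in Dorua Station, March 25, 2021, falls between 26 September 2020 and 27 March 2021, so daylight saving is in effect and Dorua Station is at UTC+03:00.
02:00 UTC + 3h = 05:00 Dorua Station.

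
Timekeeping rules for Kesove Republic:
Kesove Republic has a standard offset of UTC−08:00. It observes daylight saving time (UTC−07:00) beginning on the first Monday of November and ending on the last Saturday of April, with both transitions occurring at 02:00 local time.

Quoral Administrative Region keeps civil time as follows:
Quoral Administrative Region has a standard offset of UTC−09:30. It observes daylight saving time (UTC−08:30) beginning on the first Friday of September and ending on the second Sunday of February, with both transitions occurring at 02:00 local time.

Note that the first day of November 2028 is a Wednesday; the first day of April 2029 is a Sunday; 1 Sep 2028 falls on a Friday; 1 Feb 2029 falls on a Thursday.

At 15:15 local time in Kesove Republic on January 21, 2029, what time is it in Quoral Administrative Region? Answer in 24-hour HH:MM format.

13:45

1 November 2028 is a Wednesday, so the first Monday is November 6.
1 April 2029 is a Sunday, so Saturdays fall on 7, 14, 21, 28; the last is April 28.
January 21, 2029 lies within the daylight-saving period (6 November 2028 – 28 April 2029), so Kesove Republic is on daylight time, UTC−07:00.
15:15 Kesove Republic + 7h = 22:15 UTC.
1 September 2028 is a Friday, so the first Friday is September 1.
1 February 2029 is a Thursday, so the first Sunday is February 4 and the second is February 11.
At the standard offset (UTC−09:30), 22:15 UTC − 9h30m = 12:45 Quoral Administrative Region standard time.
The standard-time date in Quoral Administrative Region, January 21, 2029, falls between 1 September 2028 and 11 February 2029, so daylight saving is in effect and Quoral Administrative Region is at UTC−08:30.
22:15 UTC − 8h30m = 13:45 Quoral Administrative Region.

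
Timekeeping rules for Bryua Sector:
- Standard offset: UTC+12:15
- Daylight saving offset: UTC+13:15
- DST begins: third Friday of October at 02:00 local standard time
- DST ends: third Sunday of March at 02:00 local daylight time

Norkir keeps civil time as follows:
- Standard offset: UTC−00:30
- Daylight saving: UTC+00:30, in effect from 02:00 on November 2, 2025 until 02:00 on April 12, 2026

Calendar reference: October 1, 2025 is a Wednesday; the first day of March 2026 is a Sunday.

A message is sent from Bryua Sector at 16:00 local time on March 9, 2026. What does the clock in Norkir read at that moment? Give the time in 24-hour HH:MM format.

1 October 2025 is a Wednesday, so the first Friday is October 3 and the third is October 17.
1 March 2026 is a Sunday, so the first Sunday is March 1 and the third is March 15.
March 9, 2026 lies within the daylight-saving period (17 October 2025 – 15 March 2026), so Bryua Sector is on daylight time, UTC+13:15.
16:00 Bryua Sector − 13h15m = 02:45 UTC.
At the standard offset (UTC−00:30), 02:45 UTC − 0h30m = 02:15 Norkir standard time.
The standard-time date in Norkir, March 9, 2026, lies within the daylight-saving period (2 November 2025 – 12 April 2026), so Norkir is on daylight time, UTC+00:30.
02:45 UTC + 0h30m = 03:15 Norkir.

03:15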